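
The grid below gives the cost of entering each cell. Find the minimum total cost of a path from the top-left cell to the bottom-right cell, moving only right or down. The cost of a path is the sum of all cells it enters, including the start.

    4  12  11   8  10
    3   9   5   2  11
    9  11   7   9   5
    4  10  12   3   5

Take (0,0) → (1,0) → (1,1) → (1,2) → (1,3) → (2,3) → (3,3) → (3,4) for a total of 4 + 3 + 9 + 5 + 2 + 9 + 3 + 5 = 40.

40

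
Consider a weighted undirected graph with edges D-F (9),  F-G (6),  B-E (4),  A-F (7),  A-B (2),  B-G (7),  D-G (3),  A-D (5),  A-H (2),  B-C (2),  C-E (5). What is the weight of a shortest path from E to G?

11

Some routes from E to G:
E - B - G: 4 + 7 = 11
E - C - B - G: 5 + 2 + 7 = 14
E - B - A - D - G: 4 + 2 + 5 + 3 = 14
Best route has total 11.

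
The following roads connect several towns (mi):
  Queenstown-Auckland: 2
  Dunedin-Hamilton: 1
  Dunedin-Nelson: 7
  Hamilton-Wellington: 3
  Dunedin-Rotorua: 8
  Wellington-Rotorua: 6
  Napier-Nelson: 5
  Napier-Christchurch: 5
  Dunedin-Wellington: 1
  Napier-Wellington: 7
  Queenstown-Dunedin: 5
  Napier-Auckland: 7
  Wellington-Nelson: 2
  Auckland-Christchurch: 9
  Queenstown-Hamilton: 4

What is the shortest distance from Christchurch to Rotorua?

18

Some routes from Christchurch to Rotorua:
Christchurch → Napier → Wellington → Dunedin → Rotorua: 5 + 7 + 1 + 8 = 21
Christchurch → Napier → Wellington → Rotorua: 5 + 7 + 6 = 18
Christchurch → Napier → Nelson → Wellington → Dunedin → Rotorua: 5 + 5 + 2 + 1 + 8 = 21
Christchurch → Auckland → Queenstown → Dunedin → Wellington → Rotorua: 9 + 2 + 5 + 1 + 6 = 23
Christchurch → Napier → Nelson → Wellington → Rotorua: 5 + 5 + 2 + 6 = 18
Christchurch → Auckland → Queenstown → Hamilton → Dunedin → Wellington → Rotorua: 9 + 2 + 4 + 1 + 1 + 6 = 23
Best route has total 18 mi.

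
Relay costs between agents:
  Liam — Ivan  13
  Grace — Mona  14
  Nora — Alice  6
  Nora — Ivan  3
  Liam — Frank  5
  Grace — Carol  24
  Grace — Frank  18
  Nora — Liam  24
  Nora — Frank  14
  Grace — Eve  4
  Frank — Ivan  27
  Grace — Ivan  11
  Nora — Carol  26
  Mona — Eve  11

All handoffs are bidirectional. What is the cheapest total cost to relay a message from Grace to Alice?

Checking several routes:
Grace -> Ivan -> Nora -> Alice: 11 + 3 + 6 = 20
Grace -> Ivan -> Liam -> Frank -> Nora -> Alice: 11 + 13 + 5 + 14 + 6 = 49
Grace -> Frank -> Nora -> Alice: 18 + 14 + 6 = 38
Grace -> Frank -> Liam -> Nora -> Alice: 18 + 5 + 24 + 6 = 53
Grace -> Frank -> Liam -> Ivan -> Nora -> Alice: 18 + 5 + 13 + 3 + 6 = 45
Grace -> Frank -> Ivan -> Nora -> Alice: 18 + 27 + 3 + 6 = 54
Shortest: 20.

20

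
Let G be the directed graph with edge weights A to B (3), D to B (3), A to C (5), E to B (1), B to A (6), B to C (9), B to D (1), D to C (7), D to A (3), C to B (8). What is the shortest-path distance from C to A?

Candidate routes:
C-B-D-A: 8 + 1 + 3 = 12
C-B-A: 8 + 6 = 14
Best route has total 12.

12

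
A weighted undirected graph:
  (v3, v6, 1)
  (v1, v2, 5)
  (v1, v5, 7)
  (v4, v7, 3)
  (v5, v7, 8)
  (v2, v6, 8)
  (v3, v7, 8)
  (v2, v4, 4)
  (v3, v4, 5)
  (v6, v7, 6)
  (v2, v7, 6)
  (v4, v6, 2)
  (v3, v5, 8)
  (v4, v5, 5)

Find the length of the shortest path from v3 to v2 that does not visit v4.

9

A few of the v3→v2 routes:
v3→v6→v7→v2: 1 + 6 + 6 = 13
v3→v7→v6→v2: 8 + 6 + 8 = 22
v3→v7→v2: 8 + 6 = 14
v3→v5→v1→v2: 8 + 7 + 5 = 20
v3→v6→v2: 1 + 8 = 9
Shortest: 9.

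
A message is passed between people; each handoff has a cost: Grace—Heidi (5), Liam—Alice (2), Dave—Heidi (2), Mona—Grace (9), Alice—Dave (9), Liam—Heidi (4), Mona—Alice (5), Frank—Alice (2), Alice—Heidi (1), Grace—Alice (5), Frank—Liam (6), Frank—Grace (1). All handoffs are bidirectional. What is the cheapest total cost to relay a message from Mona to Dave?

A few of the Mona→Dave routes:
Mona - Alice - Dave: 5 + 9 = 14
Mona - Alice - Frank - Grace - Heidi - Dave: 5 + 2 + 1 + 5 + 2 = 15
Mona - Alice - Liam - Heidi - Dave: 5 + 2 + 4 + 2 = 13
Mona - Alice - Heidi - Dave: 5 + 1 + 2 = 8
Mona - Grace - Frank - Alice - Heidi - Dave: 9 + 1 + 2 + 1 + 2 = 15
Best route has total 8.

8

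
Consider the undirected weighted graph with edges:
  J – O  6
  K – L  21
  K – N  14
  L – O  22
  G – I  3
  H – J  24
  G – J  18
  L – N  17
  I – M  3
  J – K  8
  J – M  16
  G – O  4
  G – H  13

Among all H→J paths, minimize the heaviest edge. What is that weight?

13

Comparing a few candidate routes:
H-G-O-L-N-K-J: max(13, 4, 22, 17, 14, 8) = 22
H-G-O-J: max(13, 4, 6) = 13
H-G-J: max(13, 18) = 18
H-G-I-M-J: max(13, 3, 3, 16) = 16
H-G-O-L-K-J: max(13, 4, 22, 21, 8) = 22
Best route has worst link 13.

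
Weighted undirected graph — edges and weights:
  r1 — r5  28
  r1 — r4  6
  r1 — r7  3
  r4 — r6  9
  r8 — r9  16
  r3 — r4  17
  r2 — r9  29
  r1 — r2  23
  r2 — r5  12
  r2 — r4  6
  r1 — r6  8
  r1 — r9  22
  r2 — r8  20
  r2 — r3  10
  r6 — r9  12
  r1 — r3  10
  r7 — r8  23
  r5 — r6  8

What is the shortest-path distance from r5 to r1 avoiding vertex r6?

24

Checking several routes:
r5 → r2 → r4 → r1: 12 + 6 + 6 = 24
r5 → r2 → r1: 12 + 23 = 35
r5 → r1: 28
r5 → r2 → r3 → r1: 12 + 10 + 10 = 32
Best route has total 24.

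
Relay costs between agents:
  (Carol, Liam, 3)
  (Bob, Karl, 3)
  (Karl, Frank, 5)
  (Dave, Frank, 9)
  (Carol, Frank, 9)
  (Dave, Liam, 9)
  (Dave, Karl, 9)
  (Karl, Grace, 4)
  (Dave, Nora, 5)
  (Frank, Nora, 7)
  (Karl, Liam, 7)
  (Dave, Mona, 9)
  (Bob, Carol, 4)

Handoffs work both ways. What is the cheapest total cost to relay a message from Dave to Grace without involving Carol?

13

Routes from Dave to Grace avoiding Carol:
Dave -> Frank -> Karl -> Grace: 9 + 5 + 4 = 18
Dave -> Nora -> Frank -> Karl -> Grace: 5 + 7 + 5 + 4 = 21
Dave -> Liam -> Karl -> Grace: 9 + 7 + 4 = 20
Dave -> Karl -> Grace: 9 + 4 = 13
Best route has total 13.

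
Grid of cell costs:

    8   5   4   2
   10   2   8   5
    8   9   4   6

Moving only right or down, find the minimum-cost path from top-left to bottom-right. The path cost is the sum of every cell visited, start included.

30

One optimal route is r0c0 r0c1 r0c2 r0c3 r1c3 r2c3.
Its cost is 8 + 5 + 4 + 2 + 5 + 6 = 30.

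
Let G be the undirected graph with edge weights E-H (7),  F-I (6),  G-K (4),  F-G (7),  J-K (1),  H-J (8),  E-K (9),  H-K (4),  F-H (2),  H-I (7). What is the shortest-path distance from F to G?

Comparing a few candidate routes:
F -> I -> H -> K -> G: 6 + 7 + 4 + 4 = 21
F -> H -> K -> G: 2 + 4 + 4 = 10
F -> H -> J -> K -> G: 2 + 8 + 1 + 4 = 15
F -> G: 7
The minimum is 7.

7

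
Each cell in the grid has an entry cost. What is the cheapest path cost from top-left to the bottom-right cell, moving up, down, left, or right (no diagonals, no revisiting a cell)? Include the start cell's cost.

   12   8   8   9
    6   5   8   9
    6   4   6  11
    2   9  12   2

46

Path [0,0] [1,0] [1,1] [2,1] [2,2] [2,3] [3,3]: 12 + 6 + 5 + 4 + 6 + 11 + 2 = 46.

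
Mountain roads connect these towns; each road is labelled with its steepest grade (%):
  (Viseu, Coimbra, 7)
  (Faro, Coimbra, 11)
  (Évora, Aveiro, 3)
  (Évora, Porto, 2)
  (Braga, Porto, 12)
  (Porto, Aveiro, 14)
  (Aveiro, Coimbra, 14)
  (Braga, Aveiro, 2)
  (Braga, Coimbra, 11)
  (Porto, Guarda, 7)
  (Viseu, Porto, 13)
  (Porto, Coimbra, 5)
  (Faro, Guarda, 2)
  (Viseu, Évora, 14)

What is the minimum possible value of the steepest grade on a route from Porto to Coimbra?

5

Comparing a few candidate routes:
Porto → Guarda → Faro → Coimbra: max(7, 2, 11) = 11
Porto → Coimbra: max(5) = 5
Porto → Braga → Coimbra: max(12, 11) = 12
Porto → Évora → Aveiro → Braga → Coimbra: max(2, 3, 2, 11) = 11
Best route has worst link 5%.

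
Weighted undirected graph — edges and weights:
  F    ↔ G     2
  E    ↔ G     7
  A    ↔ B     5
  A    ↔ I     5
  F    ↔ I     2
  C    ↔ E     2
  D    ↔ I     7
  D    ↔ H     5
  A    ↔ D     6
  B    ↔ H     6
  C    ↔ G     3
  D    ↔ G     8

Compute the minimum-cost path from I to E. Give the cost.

Checking several routes:
I→F→G→E: 2 + 2 + 7 = 11
I→F→G→C→E: 2 + 2 + 3 + 2 = 9
I→D→G→C→E: 7 + 8 + 3 + 2 = 20
The minimum is 9.

9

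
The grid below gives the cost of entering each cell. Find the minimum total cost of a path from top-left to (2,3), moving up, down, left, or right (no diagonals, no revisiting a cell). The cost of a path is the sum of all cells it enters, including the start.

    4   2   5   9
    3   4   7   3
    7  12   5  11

One optimal route is r0c0 → r0c1 → r1c1 → r1c2 → r1c3 → r2c3.
Its cost is 4 + 2 + 4 + 7 + 3 + 11 = 31.

31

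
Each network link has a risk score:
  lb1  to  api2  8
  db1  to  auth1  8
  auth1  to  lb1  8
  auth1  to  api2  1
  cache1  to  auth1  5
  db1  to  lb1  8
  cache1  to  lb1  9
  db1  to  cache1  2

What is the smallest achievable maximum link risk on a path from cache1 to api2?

5

Comparing a few candidate routes:
cache1-auth1-api2: max(5, 1) = 5
cache1-db1-auth1-lb1-api2: max(2, 8, 8, 8) = 8
cache1-db1-lb1-auth1-api2: max(2, 8, 8, 1) = 8
cache1-db1-lb1-api2: max(2, 8, 8) = 8
cache1-db1-auth1-api2: max(2, 8, 1) = 8
cache1-auth1-lb1-api2: max(5, 8, 8) = 8
The minimum achievable maximum is 5.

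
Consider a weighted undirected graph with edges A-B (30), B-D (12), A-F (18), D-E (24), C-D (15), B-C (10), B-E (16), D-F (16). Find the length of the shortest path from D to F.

Paths from D to F:
D - C - B - A - F: 15 + 10 + 30 + 18 = 73
D - E - B - A - F: 24 + 16 + 30 + 18 = 88
D - B - A - F: 12 + 30 + 18 = 60
D - F: 16
Shortest: 16.

16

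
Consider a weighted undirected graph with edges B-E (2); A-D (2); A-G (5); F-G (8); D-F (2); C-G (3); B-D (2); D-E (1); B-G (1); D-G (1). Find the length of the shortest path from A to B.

Checking several routes:
A -> D -> G -> B: 2 + 1 + 1 = 4
A -> D -> B: 2 + 2 = 4
A -> G -> B: 5 + 1 = 6
A -> D -> E -> B: 2 + 1 + 2 = 5
The minimum is 4.

4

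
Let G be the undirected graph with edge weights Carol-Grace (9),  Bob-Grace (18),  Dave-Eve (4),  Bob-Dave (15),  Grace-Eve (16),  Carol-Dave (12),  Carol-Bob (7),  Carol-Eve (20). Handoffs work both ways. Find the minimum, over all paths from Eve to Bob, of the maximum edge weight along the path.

12

Some routes from Eve to Bob:
Eve-Grace-Carol-Dave-Bob: max(16, 9, 12, 15) = 16
Eve-Dave-Carol-Bob: max(4, 12, 7) = 12
Eve-Dave-Bob: max(4, 15) = 15
Best route has worst link 12.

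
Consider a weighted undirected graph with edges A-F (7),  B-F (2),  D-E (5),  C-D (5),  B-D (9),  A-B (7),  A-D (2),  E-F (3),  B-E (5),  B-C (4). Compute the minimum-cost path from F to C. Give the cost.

6

Comparing a few candidate routes:
F→B→C: 2 + 4 = 6
F→E→D→C: 3 + 5 + 5 = 13
F→B→D→C: 2 + 9 + 5 = 16
F→A→D→C: 7 + 2 + 5 = 14
F→E→B→C: 3 + 5 + 4 = 12
F→B→A→D→C: 2 + 7 + 2 + 5 = 16
The minimum is 6.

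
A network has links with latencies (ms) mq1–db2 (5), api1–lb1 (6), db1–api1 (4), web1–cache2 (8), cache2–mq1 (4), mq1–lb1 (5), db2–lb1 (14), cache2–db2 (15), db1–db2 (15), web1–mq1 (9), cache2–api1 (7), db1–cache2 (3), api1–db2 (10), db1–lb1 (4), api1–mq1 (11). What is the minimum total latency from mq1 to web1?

9

Some routes from mq1 to web1:
mq1 → api1 → cache2 → web1: 11 + 7 + 8 = 26
mq1 → api1 → db1 → cache2 → web1: 11 + 4 + 3 + 8 = 26
mq1 → web1: 9
mq1 → lb1 → api1 → db1 → cache2 → web1: 5 + 6 + 4 + 3 + 8 = 26
mq1 → lb1 → db1 → cache2 → web1: 5 + 4 + 3 + 8 = 20
mq1 → cache2 → web1: 4 + 8 = 12
Best route has total 9 ms.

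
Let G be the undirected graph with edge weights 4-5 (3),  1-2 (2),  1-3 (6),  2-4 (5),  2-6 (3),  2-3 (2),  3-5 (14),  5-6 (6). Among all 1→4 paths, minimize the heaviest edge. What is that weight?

5

Checking several routes:
1 - 3 - 2 - 6 - 5 - 4: max(6, 2, 3, 6, 3) = 6
1 - 3 - 2 - 4: max(6, 2, 5) = 6
1 - 2 - 4: max(2, 5) = 5
Smallest bottleneck: 5.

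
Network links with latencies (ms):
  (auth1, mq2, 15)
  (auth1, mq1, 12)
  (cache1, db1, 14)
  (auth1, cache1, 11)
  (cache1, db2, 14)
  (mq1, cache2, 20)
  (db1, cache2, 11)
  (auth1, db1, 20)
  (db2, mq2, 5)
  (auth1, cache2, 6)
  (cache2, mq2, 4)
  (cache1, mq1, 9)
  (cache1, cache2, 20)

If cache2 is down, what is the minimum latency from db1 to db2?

Comparing a few candidate routes:
db1 → cache1 → auth1 → mq2 → db2: 14 + 11 + 15 + 5 = 45
db1 → auth1 → mq2 → db2: 20 + 15 + 5 = 40
db1 → cache1 → db2: 14 + 14 = 28
Best route has total 28 ms.

28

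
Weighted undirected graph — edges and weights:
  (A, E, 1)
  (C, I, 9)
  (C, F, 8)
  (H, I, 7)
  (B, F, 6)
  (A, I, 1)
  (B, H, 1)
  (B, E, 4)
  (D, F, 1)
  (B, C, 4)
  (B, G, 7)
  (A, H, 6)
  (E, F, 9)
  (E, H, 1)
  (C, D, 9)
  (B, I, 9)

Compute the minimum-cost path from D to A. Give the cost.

10

A few of the D→A routes:
D → F → B → E → A: 1 + 6 + 4 + 1 = 12
D → C → B → H → E → A: 9 + 4 + 1 + 1 + 1 = 16
D → F → B → H → E → A: 1 + 6 + 1 + 1 + 1 = 10
D → F → E → A: 1 + 9 + 1 = 11
D → F → B → H → A: 1 + 6 + 1 + 6 = 14
Best route has total 10.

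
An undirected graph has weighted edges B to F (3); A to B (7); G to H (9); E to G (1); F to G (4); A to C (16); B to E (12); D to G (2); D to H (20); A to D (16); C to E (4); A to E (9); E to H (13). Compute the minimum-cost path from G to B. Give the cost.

A few of the G→B routes:
G → D → A → B: 2 + 16 + 7 = 25
G → F → B: 4 + 3 = 7
G → H → E → B: 9 + 13 + 12 = 34
G → E → B: 1 + 12 = 13
G → E → A → B: 1 + 9 + 7 = 17
G → E → C → A → B: 1 + 4 + 16 + 7 = 28
The minimum is 7.

7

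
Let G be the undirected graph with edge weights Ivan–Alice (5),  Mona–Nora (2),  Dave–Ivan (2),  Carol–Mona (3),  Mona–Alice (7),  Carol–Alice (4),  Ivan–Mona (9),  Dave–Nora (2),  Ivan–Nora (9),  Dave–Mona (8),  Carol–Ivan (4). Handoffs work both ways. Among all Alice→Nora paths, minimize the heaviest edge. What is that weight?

4

Checking several routes:
Alice→Carol→Ivan→Dave→Nora: max(4, 4, 2, 2) = 4
Alice→Ivan→Carol→Mona→Nora: max(5, 4, 3, 2) = 5
Alice→Carol→Mona→Nora: max(4, 3, 2) = 4
Smallest bottleneck: 4.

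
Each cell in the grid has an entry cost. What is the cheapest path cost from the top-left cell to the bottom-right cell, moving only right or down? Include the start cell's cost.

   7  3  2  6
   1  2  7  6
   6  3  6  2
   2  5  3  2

Cheapest: (0,0) (1,0) (1,1) (2,1) (2,2) (2,3) (3,3)
  7 + 1 + 2 + 3 + 6 + 2 + 2 = 23
For comparison, the top-then-right route costs 28.

23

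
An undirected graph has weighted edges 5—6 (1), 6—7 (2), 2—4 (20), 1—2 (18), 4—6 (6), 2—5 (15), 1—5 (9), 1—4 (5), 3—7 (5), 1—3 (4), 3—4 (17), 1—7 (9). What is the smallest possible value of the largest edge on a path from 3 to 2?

Comparing a few candidate routes:
3 - 7 - 1 - 4 - 6 - 5 - 2: max(5, 9, 5, 6, 1, 15) = 15
3 - 7 - 1 - 5 - 2: max(5, 9, 9, 15) = 15
3 - 7 - 6 - 5 - 2: max(5, 2, 1, 15) = 15
3 - 7 - 6 - 4 - 1 - 5 - 2: max(5, 2, 6, 5, 9, 15) = 15
Best route has worst link 15.

15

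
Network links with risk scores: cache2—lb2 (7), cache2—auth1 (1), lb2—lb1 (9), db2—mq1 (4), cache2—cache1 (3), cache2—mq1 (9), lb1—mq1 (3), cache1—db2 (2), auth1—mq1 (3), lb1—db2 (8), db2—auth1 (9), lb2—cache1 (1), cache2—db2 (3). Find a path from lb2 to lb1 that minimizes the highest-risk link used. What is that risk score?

Some routes from lb2 to lb1:
lb2 - cache1 - db2 - mq1 - lb1: max(1, 2, 4, 3) = 4
lb2 - cache1 - db2 - cache2 - auth1 - mq1 - lb1: max(1, 2, 3, 1, 3, 3) = 3
lb2 - cache1 - cache2 - auth1 - mq1 - lb1: max(1, 3, 1, 3, 3) = 3
lb2 - cache1 - cache2 - db2 - mq1 - lb1: max(1, 3, 3, 4, 3) = 4
Best route has worst link 3.

3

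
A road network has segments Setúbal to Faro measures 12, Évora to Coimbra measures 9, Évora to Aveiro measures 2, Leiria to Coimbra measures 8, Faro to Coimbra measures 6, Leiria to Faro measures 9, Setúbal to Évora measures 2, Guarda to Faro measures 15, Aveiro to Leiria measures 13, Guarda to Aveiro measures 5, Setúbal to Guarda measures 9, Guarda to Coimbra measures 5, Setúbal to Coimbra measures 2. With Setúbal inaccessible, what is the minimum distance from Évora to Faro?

Comparing a few candidate routes:
Évora -> Aveiro -> Guarda -> Coimbra -> Faro: 2 + 5 + 5 + 6 = 18
Évora -> Coimbra -> Faro: 9 + 6 = 15
Évora -> Coimbra -> Leiria -> Faro: 9 + 8 + 9 = 26
Évora -> Aveiro -> Leiria -> Faro: 2 + 13 + 9 = 24
Évora -> Aveiro -> Guarda -> Faro: 2 + 5 + 15 = 22
Shortest: 15.

15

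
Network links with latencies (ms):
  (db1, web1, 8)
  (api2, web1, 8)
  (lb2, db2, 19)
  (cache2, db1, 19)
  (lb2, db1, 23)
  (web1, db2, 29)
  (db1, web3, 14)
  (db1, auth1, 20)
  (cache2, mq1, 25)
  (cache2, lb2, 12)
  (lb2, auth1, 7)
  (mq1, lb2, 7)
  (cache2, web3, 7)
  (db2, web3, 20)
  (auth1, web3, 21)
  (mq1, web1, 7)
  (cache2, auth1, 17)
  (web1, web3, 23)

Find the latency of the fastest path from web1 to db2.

29

Some routes from web1 to db2:
web1-mq1-lb2-db2: 7 + 7 + 19 = 33
web1-db2: 29
web1-db1-web3-db2: 8 + 14 + 20 = 42
web1-web3-db2: 23 + 20 = 43
web1-db1-lb2-db2: 8 + 23 + 19 = 50
The minimum is 29 ms.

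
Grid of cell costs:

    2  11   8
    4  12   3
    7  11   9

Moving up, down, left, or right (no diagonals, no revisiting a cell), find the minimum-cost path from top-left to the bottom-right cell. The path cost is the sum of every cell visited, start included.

30

Path [0,0] → [1,0] → [1,1] → [1,2] → [2,2]: 2 + 4 + 12 + 3 + 9 = 30.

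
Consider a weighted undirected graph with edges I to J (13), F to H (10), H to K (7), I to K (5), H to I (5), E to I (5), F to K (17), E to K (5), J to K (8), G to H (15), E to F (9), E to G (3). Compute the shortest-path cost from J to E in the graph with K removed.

18

Paths from J to E avoiding K:
J→I→H→G→E: 13 + 5 + 15 + 3 = 36
J→I→E: 13 + 5 = 18
J→I→H→F→E: 13 + 5 + 10 + 9 = 37
Best route has total 18.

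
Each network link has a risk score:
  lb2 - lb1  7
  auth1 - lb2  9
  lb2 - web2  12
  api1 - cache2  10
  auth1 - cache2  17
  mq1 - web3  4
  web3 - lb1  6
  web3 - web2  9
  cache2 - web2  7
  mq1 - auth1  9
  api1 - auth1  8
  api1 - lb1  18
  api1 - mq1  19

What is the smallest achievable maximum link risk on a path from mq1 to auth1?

Checking several routes:
mq1 → web3 → web2 → cache2 → api1 → auth1: max(4, 9, 7, 10, 8) = 10
mq1 → web3 → lb1 → lb2 → web2 → cache2 → api1 → auth1: max(4, 6, 7, 12, 7, 10, 8) = 12
mq1 → web3 → lb1 → lb2 → auth1: max(4, 6, 7, 9) = 9
mq1 → auth1: max(9) = 9
mq1 → web3 → web2 → lb2 → auth1: max(4, 9, 12, 9) = 12
The minimum achievable maximum is 9.

9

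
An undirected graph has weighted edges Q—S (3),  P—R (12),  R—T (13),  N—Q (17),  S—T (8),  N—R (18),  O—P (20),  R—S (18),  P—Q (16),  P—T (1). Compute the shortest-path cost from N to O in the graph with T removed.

50

Candidate routes:
N - Q - P - O: 17 + 16 + 20 = 53
N - Q - S - R - P - O: 17 + 3 + 18 + 12 + 20 = 70
N - R - S - Q - P - O: 18 + 18 + 3 + 16 + 20 = 75
N - R - P - O: 18 + 12 + 20 = 50
The minimum is 50.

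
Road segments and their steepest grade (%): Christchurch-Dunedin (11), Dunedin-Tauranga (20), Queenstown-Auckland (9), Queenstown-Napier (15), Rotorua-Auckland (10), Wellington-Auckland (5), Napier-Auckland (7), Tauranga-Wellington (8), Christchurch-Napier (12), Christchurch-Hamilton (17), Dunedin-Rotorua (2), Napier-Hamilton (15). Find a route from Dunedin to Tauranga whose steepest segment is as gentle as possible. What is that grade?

A few of the Dunedin→Tauranga routes:
Dunedin→Christchurch→Hamilton→Napier→Queenstown→Auckland→Wellington→Tauranga: max(11, 17, 15, 15, 9, 5, 8) = 17
Dunedin→Christchurch→Hamilton→Napier→Auckland→Wellington→Tauranga: max(11, 17, 15, 7, 5, 8) = 17
Dunedin→Rotorua→Auckland→Wellington→Tauranga: max(2, 10, 5, 8) = 10
Dunedin→Christchurch→Napier→Queenstown→Auckland→Wellington→Tauranga: max(11, 12, 15, 9, 5, 8) = 15
Dunedin→Christchurch→Napier→Auckland→Wellington→Tauranga: max(11, 12, 7, 5, 8) = 12
Smallest bottleneck: 10%.

10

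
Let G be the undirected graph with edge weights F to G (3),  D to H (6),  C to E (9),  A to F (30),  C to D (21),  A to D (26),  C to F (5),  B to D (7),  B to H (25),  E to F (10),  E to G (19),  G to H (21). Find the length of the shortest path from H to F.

24

Checking several routes:
H-G-E-F: 21 + 19 + 10 = 50
H-D-C-F: 6 + 21 + 5 = 32
H-G-F: 21 + 3 = 24
H-D-C-E-F: 6 + 21 + 9 + 10 = 46
Best route has total 24.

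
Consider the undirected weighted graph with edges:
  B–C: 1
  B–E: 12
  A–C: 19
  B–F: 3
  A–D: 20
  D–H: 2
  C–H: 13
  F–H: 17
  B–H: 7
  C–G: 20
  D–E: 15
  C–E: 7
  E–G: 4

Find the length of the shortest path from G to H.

Some routes from G to H:
G - E - D - H: 4 + 15 + 2 = 21
G - E - B - H: 4 + 12 + 7 = 23
G - E - C - B - H: 4 + 7 + 1 + 7 = 19
G - E - C - H: 4 + 7 + 13 = 24
Best route has total 19.

19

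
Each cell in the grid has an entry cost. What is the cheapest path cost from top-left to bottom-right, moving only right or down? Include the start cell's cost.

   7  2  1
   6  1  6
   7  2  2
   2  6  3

17

Path [0,0] → [0,1] → [1,1] → [2,1] → [2,2] → [3,2]: 7 + 2 + 1 + 2 + 2 + 3 = 17.
(Top row then right column would cost 21.)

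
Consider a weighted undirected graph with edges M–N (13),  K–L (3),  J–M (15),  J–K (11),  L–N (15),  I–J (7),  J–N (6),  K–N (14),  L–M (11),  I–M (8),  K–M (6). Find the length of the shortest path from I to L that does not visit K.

19

Comparing a few candidate routes:
I→M→J→N→L: 8 + 15 + 6 + 15 = 44
I→M→N→L: 8 + 13 + 15 = 36
I→J→N→M→L: 7 + 6 + 13 + 11 = 37
I→J→M→L: 7 + 15 + 11 = 33
I→M→L: 8 + 11 = 19
I→J→N→L: 7 + 6 + 15 = 28
The minimum is 19.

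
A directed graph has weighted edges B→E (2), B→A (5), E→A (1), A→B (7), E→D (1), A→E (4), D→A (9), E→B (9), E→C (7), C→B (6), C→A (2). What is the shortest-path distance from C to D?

7

Candidate routes:
C → B → A → E → D: 6 + 5 + 4 + 1 = 16
C → B → E → D: 6 + 2 + 1 = 9
C → A → E → D: 2 + 4 + 1 = 7
C → A → B → E → D: 2 + 7 + 2 + 1 = 12
The minimum is 7.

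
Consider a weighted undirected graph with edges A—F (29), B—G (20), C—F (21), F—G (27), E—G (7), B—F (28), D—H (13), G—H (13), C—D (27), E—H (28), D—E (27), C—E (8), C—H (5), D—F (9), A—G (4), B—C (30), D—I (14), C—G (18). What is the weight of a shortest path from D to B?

37

Comparing a few candidate routes:
D → H → C → B: 13 + 5 + 30 = 48
D → E → G → B: 27 + 7 + 20 = 54
D → H → G → B: 13 + 13 + 20 = 46
D → F → B: 9 + 28 = 37
D → H → C → E → G → B: 13 + 5 + 8 + 7 + 20 = 53
The minimum is 37.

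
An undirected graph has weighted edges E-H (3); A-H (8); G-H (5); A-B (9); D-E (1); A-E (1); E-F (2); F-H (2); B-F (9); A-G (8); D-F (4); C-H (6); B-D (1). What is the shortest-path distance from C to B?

Some routes from C to B:
C→H→F→E→D→B: 6 + 2 + 2 + 1 + 1 = 12
C→H→E→D→B: 6 + 3 + 1 + 1 = 11
C→H→F→D→B: 6 + 2 + 4 + 1 = 13
The minimum is 11.

11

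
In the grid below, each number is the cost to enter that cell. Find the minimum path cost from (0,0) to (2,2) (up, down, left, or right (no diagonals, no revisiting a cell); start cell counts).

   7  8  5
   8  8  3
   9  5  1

Cheapest: (0,0)→(0,1)→(0,2)→(1,2)→(2,2)
  7 + 8 + 5 + 3 + 1 = 24

24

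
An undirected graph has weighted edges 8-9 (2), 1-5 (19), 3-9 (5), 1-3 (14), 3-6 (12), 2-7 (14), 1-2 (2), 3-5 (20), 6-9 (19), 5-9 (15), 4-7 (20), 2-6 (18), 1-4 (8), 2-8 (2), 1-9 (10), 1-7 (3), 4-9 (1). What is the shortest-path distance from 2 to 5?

Comparing a few candidate routes:
2 -> 8 -> 9 -> 5: 2 + 2 + 15 = 19
2 -> 1 -> 5: 2 + 19 = 21
2 -> 1 -> 4 -> 9 -> 5: 2 + 8 + 1 + 15 = 26
2 -> 1 -> 9 -> 5: 2 + 10 + 15 = 27
Best route has total 19.

19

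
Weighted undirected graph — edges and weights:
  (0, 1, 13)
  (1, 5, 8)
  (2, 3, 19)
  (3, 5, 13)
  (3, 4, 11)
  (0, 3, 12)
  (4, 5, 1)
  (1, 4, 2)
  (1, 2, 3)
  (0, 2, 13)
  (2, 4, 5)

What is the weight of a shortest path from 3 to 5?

Some routes from 3 to 5:
3-4-1-5: 11 + 2 + 8 = 21
3-4-5: 11 + 1 = 12
3-2-1-4-5: 19 + 3 + 2 + 1 = 25
3-5: 13
The minimum is 12.

12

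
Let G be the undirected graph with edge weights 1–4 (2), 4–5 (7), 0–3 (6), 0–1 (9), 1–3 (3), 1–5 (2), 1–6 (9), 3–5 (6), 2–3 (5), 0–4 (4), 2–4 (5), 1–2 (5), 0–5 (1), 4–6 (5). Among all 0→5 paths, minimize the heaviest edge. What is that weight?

1

Some routes from 0 to 5:
0 - 4 - 2 - 3 - 1 - 5: max(4, 5, 5, 3, 2) = 5
0 - 4 - 2 - 1 - 5: max(4, 5, 5, 2) = 5
0 - 3 - 2 - 4 - 1 - 5: max(6, 5, 5, 2, 2) = 6
0 - 4 - 1 - 5: max(4, 2, 2) = 4
0 - 5: max(1) = 1
Best route has worst link 1.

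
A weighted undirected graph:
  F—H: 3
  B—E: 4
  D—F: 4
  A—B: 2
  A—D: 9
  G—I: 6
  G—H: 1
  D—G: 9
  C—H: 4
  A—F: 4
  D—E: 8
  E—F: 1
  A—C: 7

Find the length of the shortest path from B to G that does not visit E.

10

Checking several routes:
B→A→F→H→G: 2 + 4 + 3 + 1 = 10
B→A→F→D→G: 2 + 4 + 4 + 9 = 19
B→A→C→H→G: 2 + 7 + 4 + 1 = 14
Best route has total 10.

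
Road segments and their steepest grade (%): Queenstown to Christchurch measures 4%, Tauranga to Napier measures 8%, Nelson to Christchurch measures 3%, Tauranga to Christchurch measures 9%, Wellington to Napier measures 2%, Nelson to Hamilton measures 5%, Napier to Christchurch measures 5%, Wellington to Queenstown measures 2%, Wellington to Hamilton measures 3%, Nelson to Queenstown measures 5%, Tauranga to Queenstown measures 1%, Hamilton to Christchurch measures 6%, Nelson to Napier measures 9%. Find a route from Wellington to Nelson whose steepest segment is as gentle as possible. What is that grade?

4

A few of the Wellington→Nelson routes:
Wellington-Napier-Christchurch-Queenstown-Nelson: max(2, 5, 4, 5) = 5
Wellington-Queenstown-Nelson: max(2, 5) = 5
Wellington-Napier-Christchurch-Nelson: max(2, 5, 3) = 5
Wellington-Queenstown-Christchurch-Nelson: max(2, 4, 3) = 4
Wellington-Hamilton-Nelson: max(3, 5) = 5
Smallest bottleneck: 4%.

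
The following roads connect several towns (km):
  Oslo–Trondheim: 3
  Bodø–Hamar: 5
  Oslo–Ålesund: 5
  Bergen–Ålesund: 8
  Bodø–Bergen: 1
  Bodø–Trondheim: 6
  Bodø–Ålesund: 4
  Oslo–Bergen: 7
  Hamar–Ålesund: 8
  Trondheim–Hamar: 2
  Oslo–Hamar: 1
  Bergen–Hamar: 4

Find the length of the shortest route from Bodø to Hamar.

Some routes from Bodø to Hamar:
Bodø - Trondheim - Hamar: 6 + 2 = 8
Bodø - Ålesund - Oslo - Hamar: 4 + 5 + 1 = 10
Bodø - Bergen - Oslo - Hamar: 1 + 7 + 1 = 9
Bodø - Hamar: 5
Bodø - Bergen - Hamar: 1 + 4 = 5
Shortest: 5 km.

5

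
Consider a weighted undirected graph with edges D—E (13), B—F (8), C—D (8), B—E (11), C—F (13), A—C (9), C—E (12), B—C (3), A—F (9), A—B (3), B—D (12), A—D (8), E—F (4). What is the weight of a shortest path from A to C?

Some routes from A to C:
A → C: 9
A → F → C: 9 + 13 = 22
A → B → C: 3 + 3 = 6
A → F → B → C: 9 + 8 + 3 = 20
A → D → C: 8 + 8 = 16
Shortest: 6.

6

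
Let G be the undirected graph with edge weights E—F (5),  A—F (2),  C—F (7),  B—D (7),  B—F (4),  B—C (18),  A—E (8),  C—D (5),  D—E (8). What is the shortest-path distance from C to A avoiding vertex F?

Paths from C to A avoiding F:
C -> B -> D -> E -> A: 18 + 7 + 8 + 8 = 41
C -> D -> E -> A: 5 + 8 + 8 = 21
Best route has total 21.

21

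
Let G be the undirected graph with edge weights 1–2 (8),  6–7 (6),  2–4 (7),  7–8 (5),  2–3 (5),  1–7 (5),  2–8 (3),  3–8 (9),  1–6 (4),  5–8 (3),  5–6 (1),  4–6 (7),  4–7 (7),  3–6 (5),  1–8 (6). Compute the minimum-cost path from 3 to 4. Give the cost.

A few of the 3→4 routes:
3→6→7→4: 5 + 6 + 7 = 18
3→6→4: 5 + 7 = 12
3→2→4: 5 + 7 = 12
3→6→5→8→2→4: 5 + 1 + 3 + 3 + 7 = 19
3→8→2→4: 9 + 3 + 7 = 19
The minimum is 12.

12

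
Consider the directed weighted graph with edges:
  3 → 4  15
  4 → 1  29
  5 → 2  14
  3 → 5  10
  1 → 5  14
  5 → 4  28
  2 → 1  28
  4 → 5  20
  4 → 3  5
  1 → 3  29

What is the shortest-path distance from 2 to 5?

42

Routes from 2 to 5:
2 -> 1 -> 3 -> 5: 28 + 29 + 10 = 67
2 -> 1 -> 3 -> 4 -> 5: 28 + 29 + 15 + 20 = 92
2 -> 1 -> 5: 28 + 14 = 42
The minimum is 42.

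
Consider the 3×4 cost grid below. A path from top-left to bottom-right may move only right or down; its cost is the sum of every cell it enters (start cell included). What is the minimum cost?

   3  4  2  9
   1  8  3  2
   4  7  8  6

20

Best path: [0,0] -> [0,1] -> [0,2] -> [1,2] -> [1,3] -> [2,3]
Cost: 3 + 4 + 2 + 3 + 2 + 6 = 20
(Top row then right column would cost 26.)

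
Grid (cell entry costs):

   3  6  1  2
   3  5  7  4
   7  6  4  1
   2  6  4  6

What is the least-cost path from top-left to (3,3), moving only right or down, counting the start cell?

23

Take [0,0]→[0,1]→[0,2]→[0,3]→[1,3]→[2,3]→[3,3] for a total of 3 + 6 + 1 + 2 + 4 + 1 + 6 = 23.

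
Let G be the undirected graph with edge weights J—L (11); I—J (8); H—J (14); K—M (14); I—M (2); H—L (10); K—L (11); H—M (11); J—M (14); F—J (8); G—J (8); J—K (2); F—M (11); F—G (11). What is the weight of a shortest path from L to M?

A few of the L→M routes:
L→K→M: 11 + 14 = 25
L→J→K→M: 11 + 2 + 14 = 27
L→J→I→M: 11 + 8 + 2 = 21
L→J→M: 11 + 14 = 25
L→K→J→I→M: 11 + 2 + 8 + 2 = 23
L→H→M: 10 + 11 = 21
The minimum is 21.

21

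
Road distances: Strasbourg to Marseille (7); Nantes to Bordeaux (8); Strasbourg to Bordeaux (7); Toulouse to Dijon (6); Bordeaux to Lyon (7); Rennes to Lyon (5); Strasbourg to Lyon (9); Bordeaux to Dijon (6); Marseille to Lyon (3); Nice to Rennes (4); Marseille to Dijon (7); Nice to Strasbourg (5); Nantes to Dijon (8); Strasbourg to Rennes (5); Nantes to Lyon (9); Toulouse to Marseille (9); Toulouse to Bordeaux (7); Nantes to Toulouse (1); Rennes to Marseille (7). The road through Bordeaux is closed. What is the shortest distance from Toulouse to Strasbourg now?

Checking several routes:
Toulouse -> Nantes -> Lyon -> Strasbourg: 1 + 9 + 9 = 19
Toulouse -> Marseille -> Strasbourg: 9 + 7 = 16
Toulouse -> Nantes -> Lyon -> Rennes -> Strasbourg: 1 + 9 + 5 + 5 = 20
Toulouse -> Nantes -> Lyon -> Marseille -> Strasbourg: 1 + 9 + 3 + 7 = 20
Best route has total 16.

16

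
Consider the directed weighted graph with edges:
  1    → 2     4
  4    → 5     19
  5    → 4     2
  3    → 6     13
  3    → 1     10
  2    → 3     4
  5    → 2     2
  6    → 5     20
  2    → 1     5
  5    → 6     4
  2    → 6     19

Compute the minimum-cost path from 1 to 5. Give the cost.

41

Paths from 1 to 5:
1-2-6-5: 4 + 19 + 20 = 43
1-2-3-6-5: 4 + 4 + 13 + 20 = 41
Shortest: 41.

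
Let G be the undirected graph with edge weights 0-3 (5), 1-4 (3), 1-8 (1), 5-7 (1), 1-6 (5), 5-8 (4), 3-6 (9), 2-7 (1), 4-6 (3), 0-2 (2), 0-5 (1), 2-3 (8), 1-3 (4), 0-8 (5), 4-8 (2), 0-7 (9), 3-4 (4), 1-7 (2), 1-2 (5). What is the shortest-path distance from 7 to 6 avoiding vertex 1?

10

Comparing a few candidate routes:
7-2-0-3-4-6: 1 + 2 + 5 + 4 + 3 = 15
7-2-0-5-8-4-6: 1 + 2 + 1 + 4 + 2 + 3 = 13
7-5-0-3-4-6: 1 + 1 + 5 + 4 + 3 = 14
7-5-0-8-4-6: 1 + 1 + 5 + 2 + 3 = 12
7-5-8-4-6: 1 + 4 + 2 + 3 = 10
7-2-0-8-4-6: 1 + 2 + 5 + 2 + 3 = 13
The minimum is 10.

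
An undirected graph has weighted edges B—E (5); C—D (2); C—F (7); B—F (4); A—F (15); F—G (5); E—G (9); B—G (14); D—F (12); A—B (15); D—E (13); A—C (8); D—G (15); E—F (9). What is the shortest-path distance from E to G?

9

Some routes from E to G:
E -> B -> F -> G: 5 + 4 + 5 = 14
E -> D -> C -> F -> G: 13 + 2 + 7 + 5 = 27
E -> B -> G: 5 + 14 = 19
E -> F -> G: 9 + 5 = 14
E -> G: 9
Shortest: 9.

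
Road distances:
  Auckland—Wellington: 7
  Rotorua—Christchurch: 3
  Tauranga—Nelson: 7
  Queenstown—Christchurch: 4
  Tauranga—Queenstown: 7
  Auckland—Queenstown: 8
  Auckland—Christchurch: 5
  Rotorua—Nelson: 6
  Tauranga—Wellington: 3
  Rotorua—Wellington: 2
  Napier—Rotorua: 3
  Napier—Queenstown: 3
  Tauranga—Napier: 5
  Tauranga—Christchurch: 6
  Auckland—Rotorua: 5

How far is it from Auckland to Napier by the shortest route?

8

Some routes from Auckland to Napier:
Auckland→Christchurch→Rotorua→Napier: 5 + 3 + 3 = 11
Auckland→Rotorua→Napier: 5 + 3 = 8
Auckland→Queenstown→Napier: 8 + 3 = 11
Shortest: 8.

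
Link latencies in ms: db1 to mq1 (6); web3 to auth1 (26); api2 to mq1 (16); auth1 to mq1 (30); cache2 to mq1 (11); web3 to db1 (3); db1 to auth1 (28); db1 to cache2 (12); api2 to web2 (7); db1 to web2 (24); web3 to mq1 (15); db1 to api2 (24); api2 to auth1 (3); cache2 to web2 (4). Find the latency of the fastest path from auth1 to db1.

A few of the auth1→db1 routes:
auth1-api2-mq1-db1: 3 + 16 + 6 = 25
auth1-api2-web2-cache2-db1: 3 + 7 + 4 + 12 = 26
auth1-api2-db1: 3 + 24 = 27
Best route has total 25 ms.

25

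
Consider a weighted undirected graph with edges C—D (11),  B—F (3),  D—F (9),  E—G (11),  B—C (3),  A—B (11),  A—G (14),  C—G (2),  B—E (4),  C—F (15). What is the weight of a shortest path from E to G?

9

A few of the E→G routes:
E → G: 11
E → B → C → G: 4 + 3 + 2 = 9
E → B → F → C → G: 4 + 3 + 15 + 2 = 24
Shortest: 9.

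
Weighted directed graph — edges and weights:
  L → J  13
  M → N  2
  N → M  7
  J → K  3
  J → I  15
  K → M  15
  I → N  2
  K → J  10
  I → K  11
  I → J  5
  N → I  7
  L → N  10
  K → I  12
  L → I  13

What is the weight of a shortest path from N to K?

Routes from N to K:
N -> I -> K: 7 + 11 = 18
N -> I -> J -> K: 7 + 5 + 3 = 15
Shortest: 15.

15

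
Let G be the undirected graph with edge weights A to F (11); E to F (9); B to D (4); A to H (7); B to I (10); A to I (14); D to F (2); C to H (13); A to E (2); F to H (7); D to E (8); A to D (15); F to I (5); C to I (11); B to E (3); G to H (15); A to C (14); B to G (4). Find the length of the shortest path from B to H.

Some routes from B to H:
B→E→A→H: 3 + 2 + 7 = 12
B→D→F→H: 4 + 2 + 7 = 13
B→G→H: 4 + 15 = 19
B→E→F→H: 3 + 9 + 7 = 19
Shortest: 12.

12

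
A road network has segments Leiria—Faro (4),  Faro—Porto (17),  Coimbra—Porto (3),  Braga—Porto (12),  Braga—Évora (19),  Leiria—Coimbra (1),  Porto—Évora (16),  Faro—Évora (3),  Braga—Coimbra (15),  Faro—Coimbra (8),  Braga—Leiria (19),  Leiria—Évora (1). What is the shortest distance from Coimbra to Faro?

Some routes from Coimbra to Faro:
Coimbra - Faro: 8
Coimbra - Porto - Évora - Faro: 3 + 16 + 3 = 22
Coimbra - Porto - Faro: 3 + 17 = 20
Coimbra - Leiria - Faro: 1 + 4 = 5
Coimbra - Porto - Évora - Leiria - Faro: 3 + 16 + 1 + 4 = 24
Coimbra - Leiria - Évora - Faro: 1 + 1 + 3 = 5
Best route has total 5.

5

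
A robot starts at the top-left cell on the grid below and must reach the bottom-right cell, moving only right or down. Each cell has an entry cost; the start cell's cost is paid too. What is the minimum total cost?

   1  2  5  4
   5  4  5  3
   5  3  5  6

21

One optimal route is (0,0)→(0,1)→(0,2)→(0,3)→(1,3)→(2,3).
Its cost is 1 + 2 + 5 + 4 + 3 + 6 = 21.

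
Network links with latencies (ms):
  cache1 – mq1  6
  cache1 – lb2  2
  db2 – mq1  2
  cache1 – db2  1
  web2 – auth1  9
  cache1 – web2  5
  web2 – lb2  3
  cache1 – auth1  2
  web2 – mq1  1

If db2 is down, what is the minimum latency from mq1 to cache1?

Candidate routes:
mq1 → web2 → auth1 → cache1: 1 + 9 + 2 = 12
mq1 → web2 → lb2 → cache1: 1 + 3 + 2 = 6
mq1 → cache1: 6
mq1 → web2 → cache1: 1 + 5 = 6
The minimum is 6 ms.

6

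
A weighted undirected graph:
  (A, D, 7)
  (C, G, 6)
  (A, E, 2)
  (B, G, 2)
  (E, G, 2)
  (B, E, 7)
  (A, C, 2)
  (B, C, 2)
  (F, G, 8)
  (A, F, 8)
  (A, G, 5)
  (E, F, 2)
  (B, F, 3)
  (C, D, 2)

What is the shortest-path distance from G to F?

4

Some routes from G to F:
G -> B -> F: 2 + 3 = 5
G -> B -> C -> A -> E -> F: 2 + 2 + 2 + 2 + 2 = 10
G -> E -> F: 2 + 2 = 4
G -> A -> E -> F: 5 + 2 + 2 = 9
G -> F: 8
Best route has total 4.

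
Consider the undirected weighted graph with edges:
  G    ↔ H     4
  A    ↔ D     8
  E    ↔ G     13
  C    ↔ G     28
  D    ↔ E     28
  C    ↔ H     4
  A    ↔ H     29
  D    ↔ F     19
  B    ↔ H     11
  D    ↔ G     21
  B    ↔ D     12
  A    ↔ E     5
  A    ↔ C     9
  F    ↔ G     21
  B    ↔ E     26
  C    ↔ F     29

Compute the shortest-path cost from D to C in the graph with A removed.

27

Checking several routes:
D -> F -> C: 19 + 29 = 48
D -> G -> H -> C: 21 + 4 + 4 = 29
D -> B -> H -> C: 12 + 11 + 4 = 27
D -> F -> G -> H -> C: 19 + 21 + 4 + 4 = 48
Shortest: 27.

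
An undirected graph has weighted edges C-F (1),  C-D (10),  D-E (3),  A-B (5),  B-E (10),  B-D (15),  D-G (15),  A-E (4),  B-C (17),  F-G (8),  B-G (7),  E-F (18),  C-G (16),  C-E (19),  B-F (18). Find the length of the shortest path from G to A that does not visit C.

12

Some routes from G to A avoiding C:
G→B→A: 7 + 5 = 12
G→B→D→E→A: 7 + 15 + 3 + 4 = 29
G→B→E→A: 7 + 10 + 4 = 21
G→D→E→A: 15 + 3 + 4 = 22
G→F→E→A: 8 + 18 + 4 = 30
Shortest: 12.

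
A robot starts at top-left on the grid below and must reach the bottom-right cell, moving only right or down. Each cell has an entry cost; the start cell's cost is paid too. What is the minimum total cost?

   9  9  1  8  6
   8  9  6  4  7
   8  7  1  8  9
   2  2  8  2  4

40

Best path: r0c0 → r0c1 → r0c2 → r1c2 → r2c2 → r2c3 → r3c3 → r3c4
Cost: 9 + 9 + 1 + 6 + 1 + 8 + 2 + 4 = 40
For comparison, the top-then-right route costs 53.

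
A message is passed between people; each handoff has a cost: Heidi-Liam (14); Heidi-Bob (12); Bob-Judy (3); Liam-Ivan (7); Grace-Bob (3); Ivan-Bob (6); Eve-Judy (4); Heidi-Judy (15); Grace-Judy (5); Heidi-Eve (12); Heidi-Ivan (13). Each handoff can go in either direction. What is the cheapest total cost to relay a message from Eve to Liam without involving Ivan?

26

Paths from Eve to Liam avoiding Ivan:
Eve→Heidi→Liam: 12 + 14 = 26
Eve→Judy→Bob→Heidi→Liam: 4 + 3 + 12 + 14 = 33
Eve→Judy→Heidi→Liam: 4 + 15 + 14 = 33
Eve→Judy→Grace→Bob→Heidi→Liam: 4 + 5 + 3 + 12 + 14 = 38
The minimum is 26.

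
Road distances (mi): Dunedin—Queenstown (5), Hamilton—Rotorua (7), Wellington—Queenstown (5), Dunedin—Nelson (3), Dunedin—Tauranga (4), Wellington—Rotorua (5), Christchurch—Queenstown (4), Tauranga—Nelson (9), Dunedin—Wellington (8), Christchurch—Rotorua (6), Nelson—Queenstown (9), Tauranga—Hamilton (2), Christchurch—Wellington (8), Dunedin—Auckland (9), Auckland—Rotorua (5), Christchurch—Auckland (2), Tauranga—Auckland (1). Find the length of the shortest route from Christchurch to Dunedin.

Some routes from Christchurch to Dunedin:
Christchurch-Auckland-Tauranga-Nelson-Dunedin: 2 + 1 + 9 + 3 = 15
Christchurch-Auckland-Tauranga-Dunedin: 2 + 1 + 4 = 7
Christchurch-Queenstown-Nelson-Dunedin: 4 + 9 + 3 = 16
Christchurch-Auckland-Dunedin: 2 + 9 = 11
Christchurch-Queenstown-Dunedin: 4 + 5 = 9
Christchurch-Wellington-Dunedin: 8 + 8 = 16
The minimum is 7 mi.

7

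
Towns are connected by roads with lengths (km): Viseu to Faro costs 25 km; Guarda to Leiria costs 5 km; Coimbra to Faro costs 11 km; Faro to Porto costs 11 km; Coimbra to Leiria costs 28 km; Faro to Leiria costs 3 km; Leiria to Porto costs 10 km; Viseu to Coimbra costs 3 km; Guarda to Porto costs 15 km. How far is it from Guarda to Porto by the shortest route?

A few of the Guarda→Porto routes:
Guarda→Leiria→Coimbra→Faro→Porto: 5 + 28 + 11 + 11 = 55
Guarda→Porto: 15
Guarda→Leiria→Faro→Porto: 5 + 3 + 11 = 19
Guarda→Leiria→Porto: 5 + 10 = 15
The minimum is 15 km.

15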